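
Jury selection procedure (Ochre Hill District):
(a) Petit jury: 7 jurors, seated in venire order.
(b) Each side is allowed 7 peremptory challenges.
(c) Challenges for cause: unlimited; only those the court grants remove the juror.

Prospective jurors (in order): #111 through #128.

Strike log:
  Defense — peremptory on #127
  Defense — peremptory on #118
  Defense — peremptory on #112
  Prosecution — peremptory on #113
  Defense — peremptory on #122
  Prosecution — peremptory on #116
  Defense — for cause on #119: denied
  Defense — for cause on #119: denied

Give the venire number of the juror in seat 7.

Removed: #112, #113, #116, #118, #122, #127. (#119 stays — for-cause denied.)
Seating in order: seats 1–7 → #111, #114, #115, #117, #119, #120, #121.
So seat 7 is #121.

121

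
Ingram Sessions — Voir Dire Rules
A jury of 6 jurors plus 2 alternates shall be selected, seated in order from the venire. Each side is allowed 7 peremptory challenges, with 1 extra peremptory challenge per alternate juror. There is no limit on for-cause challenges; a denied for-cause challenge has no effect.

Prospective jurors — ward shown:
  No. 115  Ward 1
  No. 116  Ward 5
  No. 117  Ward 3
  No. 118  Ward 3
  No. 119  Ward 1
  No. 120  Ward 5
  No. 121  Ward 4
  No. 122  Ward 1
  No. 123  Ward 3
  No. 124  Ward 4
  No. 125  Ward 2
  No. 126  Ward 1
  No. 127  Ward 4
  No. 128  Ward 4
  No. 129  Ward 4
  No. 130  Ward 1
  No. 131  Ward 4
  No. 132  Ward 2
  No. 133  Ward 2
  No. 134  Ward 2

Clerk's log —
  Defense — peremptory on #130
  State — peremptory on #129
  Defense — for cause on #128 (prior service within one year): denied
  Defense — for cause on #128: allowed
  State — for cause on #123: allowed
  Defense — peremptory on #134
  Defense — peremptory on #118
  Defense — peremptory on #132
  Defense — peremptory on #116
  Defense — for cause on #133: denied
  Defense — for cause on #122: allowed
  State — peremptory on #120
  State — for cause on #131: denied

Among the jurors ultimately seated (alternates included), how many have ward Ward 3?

Removed: #116, #118, #120, #122, #123, #128, #129, #130, #132, #134.
Seated (8 incl. alternates): #115, #117, #119, #121, #124, #125, #126, #127.
Of those, in Ward 3: #117 → 1.

1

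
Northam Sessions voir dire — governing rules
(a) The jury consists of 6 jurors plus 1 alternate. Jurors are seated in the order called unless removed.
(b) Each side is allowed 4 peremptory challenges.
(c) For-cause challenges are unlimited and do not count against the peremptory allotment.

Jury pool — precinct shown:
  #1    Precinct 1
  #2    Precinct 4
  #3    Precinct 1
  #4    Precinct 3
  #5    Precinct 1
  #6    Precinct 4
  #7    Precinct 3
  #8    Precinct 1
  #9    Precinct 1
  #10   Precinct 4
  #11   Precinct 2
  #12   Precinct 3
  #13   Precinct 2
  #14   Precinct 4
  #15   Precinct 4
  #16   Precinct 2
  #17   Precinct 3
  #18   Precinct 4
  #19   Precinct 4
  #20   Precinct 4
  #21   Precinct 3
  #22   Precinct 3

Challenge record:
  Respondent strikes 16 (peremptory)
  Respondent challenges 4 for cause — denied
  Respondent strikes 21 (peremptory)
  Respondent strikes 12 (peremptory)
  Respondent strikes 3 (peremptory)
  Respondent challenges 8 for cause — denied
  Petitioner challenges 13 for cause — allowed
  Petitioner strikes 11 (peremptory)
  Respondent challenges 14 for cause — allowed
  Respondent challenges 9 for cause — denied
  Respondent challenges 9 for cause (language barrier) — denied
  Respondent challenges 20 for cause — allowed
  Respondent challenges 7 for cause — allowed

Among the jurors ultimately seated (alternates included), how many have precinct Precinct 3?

Removed: #3, #7, #11, #12, #13, #14, #16, #20, #21.
Seated (7 incl. alternates): #1, #2, #4, #5, #6, #8, #9.
Of those, in Precinct 3: #4 → 1.

1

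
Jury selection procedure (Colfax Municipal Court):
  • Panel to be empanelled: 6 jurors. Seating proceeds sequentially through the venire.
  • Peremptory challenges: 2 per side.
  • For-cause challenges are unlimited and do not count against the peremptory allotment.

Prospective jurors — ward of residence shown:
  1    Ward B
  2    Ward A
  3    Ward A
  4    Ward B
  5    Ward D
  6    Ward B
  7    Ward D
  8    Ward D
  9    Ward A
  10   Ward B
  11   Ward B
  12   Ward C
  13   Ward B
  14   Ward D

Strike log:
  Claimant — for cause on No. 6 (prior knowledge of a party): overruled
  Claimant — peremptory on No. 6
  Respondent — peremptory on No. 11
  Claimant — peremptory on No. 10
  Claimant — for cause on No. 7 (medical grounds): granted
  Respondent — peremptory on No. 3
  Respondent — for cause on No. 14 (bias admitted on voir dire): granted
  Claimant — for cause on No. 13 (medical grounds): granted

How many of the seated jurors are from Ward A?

Removed: #3, #6, #7, #10, #11, #13, #14.
Seated jurors 1–6: #1, #2, #4, #5, #8, #9.
Of those, in Ward A: #2, #9 → 2.

2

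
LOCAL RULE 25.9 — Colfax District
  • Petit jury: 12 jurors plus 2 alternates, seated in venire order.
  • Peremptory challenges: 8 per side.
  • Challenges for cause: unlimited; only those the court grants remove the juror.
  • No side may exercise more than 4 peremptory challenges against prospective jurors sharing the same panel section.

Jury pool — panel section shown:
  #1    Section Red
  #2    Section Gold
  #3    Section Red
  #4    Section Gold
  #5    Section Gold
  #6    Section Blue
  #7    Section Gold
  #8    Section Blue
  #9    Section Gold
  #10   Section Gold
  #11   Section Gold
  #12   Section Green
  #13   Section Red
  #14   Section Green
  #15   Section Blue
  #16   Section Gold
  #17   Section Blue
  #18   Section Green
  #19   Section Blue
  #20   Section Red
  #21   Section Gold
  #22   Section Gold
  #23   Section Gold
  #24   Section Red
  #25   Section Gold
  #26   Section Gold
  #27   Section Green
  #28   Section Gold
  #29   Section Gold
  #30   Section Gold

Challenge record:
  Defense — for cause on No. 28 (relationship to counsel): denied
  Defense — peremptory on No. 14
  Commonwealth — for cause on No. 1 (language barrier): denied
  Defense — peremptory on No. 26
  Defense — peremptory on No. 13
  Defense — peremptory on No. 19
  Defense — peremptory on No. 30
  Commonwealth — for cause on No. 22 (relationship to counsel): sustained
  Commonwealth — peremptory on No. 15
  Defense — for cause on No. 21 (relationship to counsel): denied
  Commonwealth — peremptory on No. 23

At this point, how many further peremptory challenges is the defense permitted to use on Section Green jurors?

3

Defense peremptories so far: #14, #26, #13, #19, #30 — 5 of 8 used, 3 left overall.
Against Section Green: #14 — 1 used; per-section cap 4 leaves 3.
Binding limit: min(3, 3) = 3.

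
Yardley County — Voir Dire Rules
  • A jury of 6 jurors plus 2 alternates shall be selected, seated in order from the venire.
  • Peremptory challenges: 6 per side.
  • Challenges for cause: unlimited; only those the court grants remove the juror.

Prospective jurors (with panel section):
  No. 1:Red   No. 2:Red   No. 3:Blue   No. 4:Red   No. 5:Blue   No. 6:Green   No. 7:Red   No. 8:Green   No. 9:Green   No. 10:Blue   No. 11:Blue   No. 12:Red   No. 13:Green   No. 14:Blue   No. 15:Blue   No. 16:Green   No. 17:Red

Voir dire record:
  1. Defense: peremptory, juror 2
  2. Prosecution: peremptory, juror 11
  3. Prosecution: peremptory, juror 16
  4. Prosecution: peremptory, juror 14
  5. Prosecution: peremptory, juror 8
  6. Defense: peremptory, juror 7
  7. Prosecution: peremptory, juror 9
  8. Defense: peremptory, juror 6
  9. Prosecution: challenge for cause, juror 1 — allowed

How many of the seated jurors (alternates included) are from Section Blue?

Removed: #1, #2, #6, #7, #8, #9, #11, #14, #16.
Seated (8 incl. alternates): #3, #4, #5, #10, #12, #13, #15, #17.
Of those, in Section Blue: #3, #5, #10, #15 → 4.

4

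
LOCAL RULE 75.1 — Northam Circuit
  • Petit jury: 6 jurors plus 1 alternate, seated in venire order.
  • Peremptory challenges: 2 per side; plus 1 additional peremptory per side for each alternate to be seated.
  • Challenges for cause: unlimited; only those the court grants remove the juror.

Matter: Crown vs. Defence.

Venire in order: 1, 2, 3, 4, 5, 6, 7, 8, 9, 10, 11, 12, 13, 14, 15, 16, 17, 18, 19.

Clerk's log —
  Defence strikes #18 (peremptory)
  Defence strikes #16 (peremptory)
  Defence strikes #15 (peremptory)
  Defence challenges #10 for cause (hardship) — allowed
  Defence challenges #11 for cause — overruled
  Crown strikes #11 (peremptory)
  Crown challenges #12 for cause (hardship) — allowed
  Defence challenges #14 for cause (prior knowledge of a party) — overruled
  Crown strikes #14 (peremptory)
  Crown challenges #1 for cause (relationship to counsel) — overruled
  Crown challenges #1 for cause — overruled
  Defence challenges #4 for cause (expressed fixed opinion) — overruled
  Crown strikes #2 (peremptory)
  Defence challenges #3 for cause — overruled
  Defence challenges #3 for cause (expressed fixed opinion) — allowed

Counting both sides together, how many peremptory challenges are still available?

0

Crown allotment: 2 base + 1 × 1 alternate = 3. Defence allotment: 2 base + 1 × 1 alternate = 3.
Crown peremptories used: #11, #14, #2 — 3 (for-cause on #12, #1, #1 don't count).
Defence peremptories used: #18, #16, #15 — 3 (for-cause on #10, #11, #14, #4, #3, #3 don't count).
Remaining: (3 − 3) + (3 − 3) = 0.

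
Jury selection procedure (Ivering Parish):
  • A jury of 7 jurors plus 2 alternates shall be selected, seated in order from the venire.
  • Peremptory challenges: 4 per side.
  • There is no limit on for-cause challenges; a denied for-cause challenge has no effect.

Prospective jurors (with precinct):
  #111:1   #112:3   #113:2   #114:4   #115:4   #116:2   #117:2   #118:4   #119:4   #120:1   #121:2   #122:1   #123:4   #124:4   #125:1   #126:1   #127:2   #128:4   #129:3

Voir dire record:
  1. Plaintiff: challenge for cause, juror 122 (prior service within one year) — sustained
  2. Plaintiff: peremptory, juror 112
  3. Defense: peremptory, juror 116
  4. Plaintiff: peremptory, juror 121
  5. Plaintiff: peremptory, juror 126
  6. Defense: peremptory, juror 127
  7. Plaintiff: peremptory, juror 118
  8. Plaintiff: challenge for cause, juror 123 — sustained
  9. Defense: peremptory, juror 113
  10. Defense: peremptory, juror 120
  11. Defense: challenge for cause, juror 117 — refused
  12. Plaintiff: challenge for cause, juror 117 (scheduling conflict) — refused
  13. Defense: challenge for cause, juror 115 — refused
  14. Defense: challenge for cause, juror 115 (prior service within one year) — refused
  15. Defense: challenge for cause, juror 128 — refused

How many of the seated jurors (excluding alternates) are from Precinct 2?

1

Removed: #112, #113, #116, #118, #120, #121, #122, #123, #126, #127.
Seated jurors 1–7: #111, #114, #115, #117, #119, #124, #125 (alternates #128, #129 not counted).
Of those, in Precinct 2: #117 → 1.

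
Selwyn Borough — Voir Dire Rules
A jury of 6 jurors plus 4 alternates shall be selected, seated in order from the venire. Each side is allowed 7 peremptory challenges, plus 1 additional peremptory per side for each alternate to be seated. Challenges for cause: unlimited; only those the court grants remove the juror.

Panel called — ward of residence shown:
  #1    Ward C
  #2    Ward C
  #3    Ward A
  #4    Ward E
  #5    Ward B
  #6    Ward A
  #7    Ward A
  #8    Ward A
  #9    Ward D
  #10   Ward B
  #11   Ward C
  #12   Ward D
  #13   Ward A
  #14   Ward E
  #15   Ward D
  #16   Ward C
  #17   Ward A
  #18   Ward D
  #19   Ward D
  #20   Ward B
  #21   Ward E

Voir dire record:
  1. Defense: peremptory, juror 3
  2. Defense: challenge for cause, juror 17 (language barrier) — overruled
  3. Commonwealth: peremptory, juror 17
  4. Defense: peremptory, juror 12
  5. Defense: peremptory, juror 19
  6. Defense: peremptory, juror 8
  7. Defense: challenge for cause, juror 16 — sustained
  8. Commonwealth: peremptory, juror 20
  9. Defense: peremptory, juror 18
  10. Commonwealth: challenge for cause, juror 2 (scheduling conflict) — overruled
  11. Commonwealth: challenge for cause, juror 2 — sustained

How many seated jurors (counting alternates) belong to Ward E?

Removed: #2, #3, #8, #12, #16, #17, #18, #19, #20.
Seated (10 incl. alternates): #1, #4, #5, #6, #7, #9, #10, #11, #13, #14.
Of those, in Ward E: #4, #14 → 2.

2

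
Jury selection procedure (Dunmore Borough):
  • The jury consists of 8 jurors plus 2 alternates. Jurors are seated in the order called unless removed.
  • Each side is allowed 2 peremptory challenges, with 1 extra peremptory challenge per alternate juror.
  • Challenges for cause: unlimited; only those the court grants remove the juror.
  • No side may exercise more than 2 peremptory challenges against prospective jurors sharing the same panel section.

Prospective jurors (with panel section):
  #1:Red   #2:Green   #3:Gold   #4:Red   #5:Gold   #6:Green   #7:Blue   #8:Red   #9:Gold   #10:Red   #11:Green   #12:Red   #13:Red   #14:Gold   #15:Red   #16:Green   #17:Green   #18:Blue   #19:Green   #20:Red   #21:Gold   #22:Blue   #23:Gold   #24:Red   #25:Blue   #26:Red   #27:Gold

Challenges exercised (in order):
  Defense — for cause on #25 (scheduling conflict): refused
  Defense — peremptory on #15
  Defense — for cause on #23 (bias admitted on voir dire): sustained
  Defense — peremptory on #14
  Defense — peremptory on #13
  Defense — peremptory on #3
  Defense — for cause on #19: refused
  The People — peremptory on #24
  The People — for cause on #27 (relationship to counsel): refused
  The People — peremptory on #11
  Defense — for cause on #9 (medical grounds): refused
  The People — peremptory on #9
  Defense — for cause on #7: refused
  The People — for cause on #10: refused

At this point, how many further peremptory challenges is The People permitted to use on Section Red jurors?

The People peremptories so far: #24, #11, #9 — 3 of 4 used, 1 left overall.
Against Section Red: #24 — 1 used; per-section cap 2 leaves 1.
Binding limit: min(1, 1) = 1.

1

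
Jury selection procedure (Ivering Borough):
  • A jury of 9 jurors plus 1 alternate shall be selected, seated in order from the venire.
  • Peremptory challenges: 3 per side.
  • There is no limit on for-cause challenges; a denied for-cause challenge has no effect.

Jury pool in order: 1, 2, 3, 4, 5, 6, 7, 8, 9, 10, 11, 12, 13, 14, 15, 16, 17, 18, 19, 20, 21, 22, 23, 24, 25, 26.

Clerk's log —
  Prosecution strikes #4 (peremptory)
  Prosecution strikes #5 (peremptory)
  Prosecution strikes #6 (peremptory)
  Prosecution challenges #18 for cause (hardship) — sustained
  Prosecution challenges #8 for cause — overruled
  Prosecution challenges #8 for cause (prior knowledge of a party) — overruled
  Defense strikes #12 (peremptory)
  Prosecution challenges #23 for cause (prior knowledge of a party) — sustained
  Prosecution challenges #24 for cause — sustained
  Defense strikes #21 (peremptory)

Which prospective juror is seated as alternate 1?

14

Removed: #4, #5, #6, #12, #18, #21, #23, #24. (#8 stays — for-cause denied.)
Seating in order: seats 1–9 → #1, #2, #3, #7, #8, #9, #10, #11, #13; alternates → #14.
So alternate 1 is #14.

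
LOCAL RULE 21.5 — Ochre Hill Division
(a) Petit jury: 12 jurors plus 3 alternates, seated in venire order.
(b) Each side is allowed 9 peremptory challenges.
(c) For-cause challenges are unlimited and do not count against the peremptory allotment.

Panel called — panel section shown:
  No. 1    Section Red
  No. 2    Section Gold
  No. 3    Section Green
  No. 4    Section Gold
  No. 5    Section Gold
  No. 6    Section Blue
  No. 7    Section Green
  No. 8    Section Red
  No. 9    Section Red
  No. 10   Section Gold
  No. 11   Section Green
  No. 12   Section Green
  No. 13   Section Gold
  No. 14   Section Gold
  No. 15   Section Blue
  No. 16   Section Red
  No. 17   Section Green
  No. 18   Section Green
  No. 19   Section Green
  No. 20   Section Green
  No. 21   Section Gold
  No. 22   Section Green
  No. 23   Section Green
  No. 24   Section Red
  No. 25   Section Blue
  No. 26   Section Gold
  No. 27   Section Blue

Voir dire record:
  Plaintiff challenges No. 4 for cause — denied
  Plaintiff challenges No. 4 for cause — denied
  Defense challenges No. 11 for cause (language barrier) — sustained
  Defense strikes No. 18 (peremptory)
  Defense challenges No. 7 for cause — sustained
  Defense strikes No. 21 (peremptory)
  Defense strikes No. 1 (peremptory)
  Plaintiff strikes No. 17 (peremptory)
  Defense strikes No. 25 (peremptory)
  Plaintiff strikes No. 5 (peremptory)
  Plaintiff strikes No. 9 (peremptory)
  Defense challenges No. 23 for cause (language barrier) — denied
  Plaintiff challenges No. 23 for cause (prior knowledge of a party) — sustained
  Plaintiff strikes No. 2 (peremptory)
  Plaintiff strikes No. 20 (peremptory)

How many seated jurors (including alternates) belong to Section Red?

3

Removed: #1, #2, #5, #7, #9, #11, #17, #18, #20, #21, #23, #25.
Seated (15 incl. alternates): #3, #4, #6, #8, #10, #12, #13, #14, #15, #16, #19, #22, #24, #26, #27.
Of those, in Section Red: #8, #16, #24 → 3.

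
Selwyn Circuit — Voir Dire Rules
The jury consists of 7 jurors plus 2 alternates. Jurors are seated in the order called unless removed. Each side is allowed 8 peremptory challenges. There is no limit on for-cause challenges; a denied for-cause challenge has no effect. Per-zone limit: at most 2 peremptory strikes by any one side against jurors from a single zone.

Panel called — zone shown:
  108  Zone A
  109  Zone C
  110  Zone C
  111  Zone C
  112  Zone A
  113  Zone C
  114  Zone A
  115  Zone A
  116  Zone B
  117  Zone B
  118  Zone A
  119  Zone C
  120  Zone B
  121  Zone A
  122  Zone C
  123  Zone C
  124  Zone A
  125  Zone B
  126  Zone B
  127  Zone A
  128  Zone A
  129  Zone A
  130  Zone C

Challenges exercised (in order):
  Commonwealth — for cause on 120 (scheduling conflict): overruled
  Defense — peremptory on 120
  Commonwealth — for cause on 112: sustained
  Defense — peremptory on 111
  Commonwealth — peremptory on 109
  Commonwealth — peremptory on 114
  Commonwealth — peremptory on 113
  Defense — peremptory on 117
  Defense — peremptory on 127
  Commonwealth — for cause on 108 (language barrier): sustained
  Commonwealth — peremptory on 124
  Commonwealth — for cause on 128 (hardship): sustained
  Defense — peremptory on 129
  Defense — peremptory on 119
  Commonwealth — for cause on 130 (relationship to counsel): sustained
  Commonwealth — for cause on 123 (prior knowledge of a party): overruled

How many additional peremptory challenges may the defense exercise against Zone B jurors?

Defense peremptories so far: #120, #111, #117, #127, #129, #119 — 6 of 8 used, 2 left overall.
Against Zone B: #120, #117 — 2 used; per-zone cap 2 leaves 0.
Binding limit: min(2, 0) = 0.

0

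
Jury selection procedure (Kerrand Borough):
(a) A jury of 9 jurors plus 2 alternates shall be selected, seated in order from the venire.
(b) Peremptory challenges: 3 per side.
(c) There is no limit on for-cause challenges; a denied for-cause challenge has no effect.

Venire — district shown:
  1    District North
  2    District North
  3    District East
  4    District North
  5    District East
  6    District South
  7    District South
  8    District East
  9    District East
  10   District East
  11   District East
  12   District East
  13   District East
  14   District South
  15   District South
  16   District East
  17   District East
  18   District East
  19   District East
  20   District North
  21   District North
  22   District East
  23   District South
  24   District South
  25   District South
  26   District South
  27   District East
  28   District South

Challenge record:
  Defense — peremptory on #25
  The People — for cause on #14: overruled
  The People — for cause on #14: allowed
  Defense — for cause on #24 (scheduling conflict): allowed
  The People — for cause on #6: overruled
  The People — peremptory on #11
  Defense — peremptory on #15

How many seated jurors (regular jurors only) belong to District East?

Removed: #11, #14, #15, #24, #25.
Seated jurors 1–9: #1, #2, #3, #4, #5, #6, #7, #8, #9 (alternates #10, #12 not counted).
Of those, in District East: #3, #5, #8, #9 → 4.

4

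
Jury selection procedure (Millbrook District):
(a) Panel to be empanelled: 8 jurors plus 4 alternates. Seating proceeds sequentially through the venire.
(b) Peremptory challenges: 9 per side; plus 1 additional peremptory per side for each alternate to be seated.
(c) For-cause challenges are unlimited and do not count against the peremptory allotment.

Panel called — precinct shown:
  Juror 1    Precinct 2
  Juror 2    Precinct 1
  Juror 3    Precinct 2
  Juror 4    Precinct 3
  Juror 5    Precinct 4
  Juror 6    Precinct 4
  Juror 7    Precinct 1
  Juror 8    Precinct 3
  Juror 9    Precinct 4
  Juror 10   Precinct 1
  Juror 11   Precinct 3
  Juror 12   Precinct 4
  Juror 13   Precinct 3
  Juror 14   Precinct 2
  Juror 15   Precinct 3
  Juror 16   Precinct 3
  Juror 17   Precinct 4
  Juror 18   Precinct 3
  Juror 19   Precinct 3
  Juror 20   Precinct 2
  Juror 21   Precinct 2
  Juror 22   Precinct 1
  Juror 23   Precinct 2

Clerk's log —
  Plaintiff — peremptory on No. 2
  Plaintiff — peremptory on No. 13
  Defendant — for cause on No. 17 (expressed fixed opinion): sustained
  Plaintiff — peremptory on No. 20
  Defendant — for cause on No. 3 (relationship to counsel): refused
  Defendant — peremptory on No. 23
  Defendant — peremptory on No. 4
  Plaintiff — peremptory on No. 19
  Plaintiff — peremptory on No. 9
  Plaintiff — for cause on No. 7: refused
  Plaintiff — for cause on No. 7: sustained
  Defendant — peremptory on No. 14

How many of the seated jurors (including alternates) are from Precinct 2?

3

Removed: #2, #4, #7, #9, #13, #14, #17, #19, #20, #23.
Seated (12 incl. alternates): #1, #3, #5, #6, #8, #10, #11, #12, #15, #16, #18, #21.
Of those, in Precinct 2: #1, #3, #21 → 3.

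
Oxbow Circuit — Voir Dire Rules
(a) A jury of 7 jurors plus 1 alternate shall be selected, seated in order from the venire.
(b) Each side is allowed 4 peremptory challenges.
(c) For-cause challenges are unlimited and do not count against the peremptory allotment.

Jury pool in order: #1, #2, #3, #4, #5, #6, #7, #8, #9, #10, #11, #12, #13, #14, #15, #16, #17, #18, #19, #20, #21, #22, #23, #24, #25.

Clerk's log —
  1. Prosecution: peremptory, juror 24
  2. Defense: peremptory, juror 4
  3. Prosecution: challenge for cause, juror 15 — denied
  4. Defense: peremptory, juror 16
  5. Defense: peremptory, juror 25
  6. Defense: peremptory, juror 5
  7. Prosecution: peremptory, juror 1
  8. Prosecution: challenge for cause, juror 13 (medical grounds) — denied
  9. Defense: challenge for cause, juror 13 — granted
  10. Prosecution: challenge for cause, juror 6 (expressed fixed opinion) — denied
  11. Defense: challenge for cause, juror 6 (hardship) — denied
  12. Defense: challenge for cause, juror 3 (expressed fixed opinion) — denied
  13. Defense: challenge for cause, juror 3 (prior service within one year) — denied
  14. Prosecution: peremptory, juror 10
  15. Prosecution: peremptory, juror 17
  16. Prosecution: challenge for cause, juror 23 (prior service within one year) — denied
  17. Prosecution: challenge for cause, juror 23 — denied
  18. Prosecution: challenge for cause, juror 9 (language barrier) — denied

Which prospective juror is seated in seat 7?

11

Removed: #1, #4, #5, #10, #13, #16, #17, #24, #25. (#3, #6, #9, #15, #23 stay — for-cause denied.)
Filling seats in venire order through position 7: #2, #3, #6, #7, #8, #9, #11.
So seat 7 is #11.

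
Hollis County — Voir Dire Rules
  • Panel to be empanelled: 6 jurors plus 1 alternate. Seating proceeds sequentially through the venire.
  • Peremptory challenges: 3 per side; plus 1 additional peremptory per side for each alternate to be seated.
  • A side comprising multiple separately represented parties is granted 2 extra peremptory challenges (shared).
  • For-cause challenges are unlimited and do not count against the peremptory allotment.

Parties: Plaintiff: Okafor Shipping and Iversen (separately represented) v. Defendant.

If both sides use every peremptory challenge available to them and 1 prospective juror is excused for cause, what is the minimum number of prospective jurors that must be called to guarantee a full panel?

18

Seats to fill: 6 + 1 alternates = 7.
Peremptories — Plaintiff: 3 + 1×1 + 2 = 6; Defendant: 3 + 1×1 = 4; total 10.
For-cause removals: 1.
Minimum venire: 7 + 10 + 1 = 18.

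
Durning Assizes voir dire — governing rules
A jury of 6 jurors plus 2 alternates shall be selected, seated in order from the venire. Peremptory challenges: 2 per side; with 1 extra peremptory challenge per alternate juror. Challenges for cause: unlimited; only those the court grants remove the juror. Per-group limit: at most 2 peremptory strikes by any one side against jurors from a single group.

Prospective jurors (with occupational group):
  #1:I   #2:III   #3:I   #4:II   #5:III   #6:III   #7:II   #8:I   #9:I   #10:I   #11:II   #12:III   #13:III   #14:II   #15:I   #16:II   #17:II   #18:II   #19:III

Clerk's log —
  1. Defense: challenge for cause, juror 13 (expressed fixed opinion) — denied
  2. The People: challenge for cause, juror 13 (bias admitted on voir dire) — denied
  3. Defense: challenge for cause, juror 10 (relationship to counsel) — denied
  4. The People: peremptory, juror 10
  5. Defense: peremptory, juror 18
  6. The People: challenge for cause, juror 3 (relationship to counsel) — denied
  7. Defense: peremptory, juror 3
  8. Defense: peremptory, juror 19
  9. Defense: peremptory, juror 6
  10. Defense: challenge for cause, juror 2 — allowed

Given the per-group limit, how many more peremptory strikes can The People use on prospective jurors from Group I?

The People peremptories so far: #10 — 1 of 4 used, 3 left overall.
Against Group I: #10 — 1 used; per-group cap 2 leaves 1.
Binding limit: min(3, 1) = 1.

1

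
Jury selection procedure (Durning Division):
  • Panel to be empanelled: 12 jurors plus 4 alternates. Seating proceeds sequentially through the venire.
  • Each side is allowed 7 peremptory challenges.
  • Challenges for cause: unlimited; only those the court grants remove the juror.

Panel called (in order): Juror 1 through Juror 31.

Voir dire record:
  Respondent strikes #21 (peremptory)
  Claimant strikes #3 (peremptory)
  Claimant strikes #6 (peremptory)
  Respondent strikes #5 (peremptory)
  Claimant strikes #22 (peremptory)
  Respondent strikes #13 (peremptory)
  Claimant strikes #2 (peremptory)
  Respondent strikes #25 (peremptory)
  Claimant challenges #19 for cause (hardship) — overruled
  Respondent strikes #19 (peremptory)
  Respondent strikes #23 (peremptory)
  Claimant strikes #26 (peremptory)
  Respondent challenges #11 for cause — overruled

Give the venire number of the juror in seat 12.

17

Removed: #2, #3, #5, #6, #13, #19, #21, #22, #23, #25, #26. (#11 stays — for-cause denied.)
Seating in order: seats 1–12 → #1, #4, #7, #8, #9, #10, #11, #12, #14, #15, #16, #17; alternates → #18, #20, #24, #27.
So seat 12 is #17.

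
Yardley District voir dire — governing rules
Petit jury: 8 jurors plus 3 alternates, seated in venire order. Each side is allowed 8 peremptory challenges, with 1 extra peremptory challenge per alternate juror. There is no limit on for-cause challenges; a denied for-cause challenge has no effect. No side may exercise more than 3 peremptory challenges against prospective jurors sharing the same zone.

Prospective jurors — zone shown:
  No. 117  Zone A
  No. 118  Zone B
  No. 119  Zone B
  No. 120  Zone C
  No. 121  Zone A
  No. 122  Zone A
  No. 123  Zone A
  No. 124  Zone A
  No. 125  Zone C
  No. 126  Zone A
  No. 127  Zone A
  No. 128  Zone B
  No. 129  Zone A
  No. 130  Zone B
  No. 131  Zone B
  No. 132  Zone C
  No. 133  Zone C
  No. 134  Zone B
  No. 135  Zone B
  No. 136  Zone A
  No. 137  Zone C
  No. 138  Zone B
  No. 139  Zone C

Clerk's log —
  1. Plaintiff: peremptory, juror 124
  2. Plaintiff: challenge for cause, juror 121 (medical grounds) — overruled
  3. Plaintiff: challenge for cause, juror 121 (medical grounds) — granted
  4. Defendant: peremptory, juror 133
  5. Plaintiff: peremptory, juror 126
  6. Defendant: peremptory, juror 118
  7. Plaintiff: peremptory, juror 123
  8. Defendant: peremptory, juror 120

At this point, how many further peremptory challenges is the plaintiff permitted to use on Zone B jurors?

3

Plaintiff peremptories so far: #124, #126, #123 — 3 of 11 used, 8 left overall.
Against Zone B: none yet — per-zone cap 3 leaves 3.
Binding limit: min(8, 3) = 3.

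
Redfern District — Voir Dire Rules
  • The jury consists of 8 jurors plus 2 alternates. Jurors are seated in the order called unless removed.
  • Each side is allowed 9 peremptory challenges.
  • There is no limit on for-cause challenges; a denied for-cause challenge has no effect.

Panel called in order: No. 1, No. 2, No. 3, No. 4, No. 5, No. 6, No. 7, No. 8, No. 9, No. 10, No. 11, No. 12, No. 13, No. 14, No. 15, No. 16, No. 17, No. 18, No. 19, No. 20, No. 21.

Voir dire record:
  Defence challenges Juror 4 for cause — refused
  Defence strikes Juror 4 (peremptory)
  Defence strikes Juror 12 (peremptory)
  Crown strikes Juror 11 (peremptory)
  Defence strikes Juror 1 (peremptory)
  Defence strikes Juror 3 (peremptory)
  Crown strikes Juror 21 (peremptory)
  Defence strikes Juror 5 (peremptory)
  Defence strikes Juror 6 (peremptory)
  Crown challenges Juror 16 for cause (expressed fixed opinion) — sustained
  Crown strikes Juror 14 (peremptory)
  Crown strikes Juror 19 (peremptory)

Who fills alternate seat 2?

20

Removed: #1, #3, #4, #5, #6, #11, #12, #14, #16, #19, #21.
Seating in order: seats 1–8 → #2, #7, #8, #9, #10, #13, #15, #17; alternates → #18, #20.
So alternate 2 is #20.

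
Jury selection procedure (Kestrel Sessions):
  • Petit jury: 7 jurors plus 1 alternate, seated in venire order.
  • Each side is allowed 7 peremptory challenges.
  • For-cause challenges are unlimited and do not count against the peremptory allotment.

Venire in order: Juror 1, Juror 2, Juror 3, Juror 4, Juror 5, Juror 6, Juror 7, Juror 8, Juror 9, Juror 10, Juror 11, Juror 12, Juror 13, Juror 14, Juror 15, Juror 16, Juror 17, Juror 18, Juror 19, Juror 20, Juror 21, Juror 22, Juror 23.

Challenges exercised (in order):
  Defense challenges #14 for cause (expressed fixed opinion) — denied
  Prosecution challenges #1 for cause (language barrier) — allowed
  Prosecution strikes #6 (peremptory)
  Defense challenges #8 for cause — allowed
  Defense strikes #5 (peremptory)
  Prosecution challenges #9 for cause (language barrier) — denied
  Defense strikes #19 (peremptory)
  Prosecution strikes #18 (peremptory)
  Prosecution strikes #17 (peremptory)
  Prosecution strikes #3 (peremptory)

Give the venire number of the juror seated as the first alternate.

13

Removed: #1, #3, #5, #6, #8, #17, #18, #19. (#9, #14 stay — for-cause denied.)
Seating in order: seats 1–7 → #2, #4, #7, #9, #10, #11, #12; alternates → #13.
So alternate 1 is #13.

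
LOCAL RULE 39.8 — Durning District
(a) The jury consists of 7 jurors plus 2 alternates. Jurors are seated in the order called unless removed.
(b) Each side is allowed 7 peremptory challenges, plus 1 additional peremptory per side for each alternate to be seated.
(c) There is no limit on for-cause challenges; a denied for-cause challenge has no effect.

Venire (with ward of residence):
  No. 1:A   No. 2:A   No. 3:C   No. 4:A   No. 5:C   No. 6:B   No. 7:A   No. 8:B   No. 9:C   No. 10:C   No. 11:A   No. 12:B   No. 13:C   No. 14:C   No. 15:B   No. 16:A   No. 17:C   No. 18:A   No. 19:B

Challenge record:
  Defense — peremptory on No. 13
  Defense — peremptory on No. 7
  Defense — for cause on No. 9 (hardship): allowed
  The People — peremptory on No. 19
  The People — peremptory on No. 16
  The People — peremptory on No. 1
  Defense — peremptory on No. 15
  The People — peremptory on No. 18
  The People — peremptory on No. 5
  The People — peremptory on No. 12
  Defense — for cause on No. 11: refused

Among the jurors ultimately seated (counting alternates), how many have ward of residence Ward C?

4

Removed: #1, #5, #7, #9, #12, #13, #15, #16, #18, #19.
Seated (9 incl. alternates): #2, #3, #4, #6, #8, #10, #11, #14, #17.
Of those, in Ward C: #3, #10, #14, #17 → 4.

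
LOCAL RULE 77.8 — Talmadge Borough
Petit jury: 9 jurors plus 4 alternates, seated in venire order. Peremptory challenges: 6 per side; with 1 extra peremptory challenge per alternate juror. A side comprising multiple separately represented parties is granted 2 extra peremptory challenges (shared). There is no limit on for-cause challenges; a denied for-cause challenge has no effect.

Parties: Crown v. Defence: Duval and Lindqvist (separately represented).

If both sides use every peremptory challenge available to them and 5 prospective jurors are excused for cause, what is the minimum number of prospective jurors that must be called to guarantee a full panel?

Seats to fill: 9 + 4 alternates = 13.
Peremptories — Crown: 6 + 1×4 = 10; Defence: 6 + 1×4 + 2 = 12; total 22.
For-cause removals: 5.
Minimum venire: 13 + 22 + 5 = 40.

40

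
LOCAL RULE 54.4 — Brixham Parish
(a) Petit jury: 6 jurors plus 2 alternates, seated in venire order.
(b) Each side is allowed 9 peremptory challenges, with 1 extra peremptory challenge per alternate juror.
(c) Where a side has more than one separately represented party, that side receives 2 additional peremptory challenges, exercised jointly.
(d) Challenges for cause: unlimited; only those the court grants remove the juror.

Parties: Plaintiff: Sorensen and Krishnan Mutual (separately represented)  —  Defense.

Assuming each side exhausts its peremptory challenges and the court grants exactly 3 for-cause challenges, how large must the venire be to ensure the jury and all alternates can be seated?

Seats to fill: 6 + 2 alternates = 8.
Peremptories — Plaintiff: 9 + 1×2 + 2 = 13; Defense: 9 + 1×2 = 11; total 24.
For-cause removals: 3.
Minimum venire: 8 + 24 + 3 = 35.

35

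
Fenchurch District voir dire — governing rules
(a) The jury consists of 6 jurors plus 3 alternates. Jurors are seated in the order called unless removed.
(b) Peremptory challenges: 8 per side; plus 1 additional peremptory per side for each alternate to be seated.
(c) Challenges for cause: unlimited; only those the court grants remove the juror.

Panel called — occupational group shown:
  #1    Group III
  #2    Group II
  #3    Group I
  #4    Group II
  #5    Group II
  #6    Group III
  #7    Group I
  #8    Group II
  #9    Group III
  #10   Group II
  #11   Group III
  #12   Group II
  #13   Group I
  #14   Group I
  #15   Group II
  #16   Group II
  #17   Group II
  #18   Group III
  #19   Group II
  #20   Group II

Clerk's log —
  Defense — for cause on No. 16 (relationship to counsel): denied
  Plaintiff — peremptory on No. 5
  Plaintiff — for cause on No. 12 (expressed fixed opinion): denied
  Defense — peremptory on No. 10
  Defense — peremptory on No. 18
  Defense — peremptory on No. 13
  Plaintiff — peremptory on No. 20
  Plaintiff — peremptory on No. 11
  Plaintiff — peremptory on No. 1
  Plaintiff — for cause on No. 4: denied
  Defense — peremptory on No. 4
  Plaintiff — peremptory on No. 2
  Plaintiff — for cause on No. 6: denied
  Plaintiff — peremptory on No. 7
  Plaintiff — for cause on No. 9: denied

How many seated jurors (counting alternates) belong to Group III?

2

Removed: #1, #2, #4, #5, #7, #10, #11, #13, #18, #20.
Seated (9 incl. alternates): #3, #6, #8, #9, #12, #14, #15, #16, #17.
Of those, in Group III: #6, #9 → 2.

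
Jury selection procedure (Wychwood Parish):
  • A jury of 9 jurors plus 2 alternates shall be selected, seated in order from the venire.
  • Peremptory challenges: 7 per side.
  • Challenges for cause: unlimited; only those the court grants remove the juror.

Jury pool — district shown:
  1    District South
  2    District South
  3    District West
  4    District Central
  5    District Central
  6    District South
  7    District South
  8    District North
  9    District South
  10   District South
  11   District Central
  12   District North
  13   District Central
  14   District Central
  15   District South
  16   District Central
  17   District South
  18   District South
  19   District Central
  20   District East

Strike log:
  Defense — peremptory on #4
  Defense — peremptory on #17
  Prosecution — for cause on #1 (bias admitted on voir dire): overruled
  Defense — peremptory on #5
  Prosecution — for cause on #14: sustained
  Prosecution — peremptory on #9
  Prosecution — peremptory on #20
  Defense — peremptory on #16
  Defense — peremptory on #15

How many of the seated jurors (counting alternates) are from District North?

Removed: #4, #5, #9, #14, #15, #16, #17, #20.
Seated (11 incl. alternates): #1, #2, #3, #6, #7, #8, #10, #11, #12, #13, #18.
Of those, in District North: #8, #12 → 2.

2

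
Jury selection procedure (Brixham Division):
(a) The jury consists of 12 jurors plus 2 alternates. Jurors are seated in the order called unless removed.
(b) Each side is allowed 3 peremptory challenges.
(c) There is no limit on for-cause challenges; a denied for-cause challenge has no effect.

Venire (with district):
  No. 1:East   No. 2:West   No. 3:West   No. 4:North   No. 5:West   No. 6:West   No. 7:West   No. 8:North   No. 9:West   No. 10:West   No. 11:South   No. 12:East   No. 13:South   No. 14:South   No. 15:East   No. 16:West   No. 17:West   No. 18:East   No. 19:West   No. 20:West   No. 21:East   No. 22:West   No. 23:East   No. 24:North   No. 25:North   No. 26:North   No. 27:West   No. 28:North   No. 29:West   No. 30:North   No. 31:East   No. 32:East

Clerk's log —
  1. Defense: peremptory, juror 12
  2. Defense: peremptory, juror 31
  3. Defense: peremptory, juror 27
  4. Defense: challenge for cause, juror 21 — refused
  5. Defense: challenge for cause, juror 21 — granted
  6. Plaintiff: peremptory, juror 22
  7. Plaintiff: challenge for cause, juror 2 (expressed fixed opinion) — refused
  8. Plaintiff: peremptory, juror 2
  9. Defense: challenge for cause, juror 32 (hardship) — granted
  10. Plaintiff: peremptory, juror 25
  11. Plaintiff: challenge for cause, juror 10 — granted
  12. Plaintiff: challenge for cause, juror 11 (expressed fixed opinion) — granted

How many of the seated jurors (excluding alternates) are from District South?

2

Removed: #2, #10, #11, #12, #21, #22, #25, #27, #31, #32.
Seated jurors 1–12: #1, #3, #4, #5, #6, #7, #8, #9, #13, #14, #15, #16 (alternates #17, #18 not counted).
Of those, in District South: #13, #14 → 2.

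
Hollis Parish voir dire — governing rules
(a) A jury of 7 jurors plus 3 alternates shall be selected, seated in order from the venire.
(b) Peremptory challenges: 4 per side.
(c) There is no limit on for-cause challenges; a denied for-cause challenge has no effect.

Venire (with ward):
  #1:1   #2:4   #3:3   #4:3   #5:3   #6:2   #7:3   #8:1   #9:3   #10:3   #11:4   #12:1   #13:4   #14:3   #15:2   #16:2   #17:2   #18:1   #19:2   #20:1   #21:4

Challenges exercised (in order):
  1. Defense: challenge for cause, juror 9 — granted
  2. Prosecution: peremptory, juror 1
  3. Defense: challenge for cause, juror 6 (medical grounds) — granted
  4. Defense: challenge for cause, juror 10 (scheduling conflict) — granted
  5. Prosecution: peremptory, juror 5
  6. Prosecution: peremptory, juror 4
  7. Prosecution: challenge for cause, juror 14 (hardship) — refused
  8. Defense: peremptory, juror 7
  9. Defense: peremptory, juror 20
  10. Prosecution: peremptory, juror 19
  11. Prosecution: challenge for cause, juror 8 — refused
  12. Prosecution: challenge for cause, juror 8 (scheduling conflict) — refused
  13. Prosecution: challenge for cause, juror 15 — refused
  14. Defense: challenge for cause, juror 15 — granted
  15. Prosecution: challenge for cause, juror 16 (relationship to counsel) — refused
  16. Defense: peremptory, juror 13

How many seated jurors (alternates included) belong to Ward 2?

Removed: #1, #4, #5, #6, #7, #9, #10, #13, #15, #19, #20.
Seated (10 incl. alternates): #2, #3, #8, #11, #12, #14, #16, #17, #18, #21.
Of those, in Ward 2: #16, #17 → 2.

2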